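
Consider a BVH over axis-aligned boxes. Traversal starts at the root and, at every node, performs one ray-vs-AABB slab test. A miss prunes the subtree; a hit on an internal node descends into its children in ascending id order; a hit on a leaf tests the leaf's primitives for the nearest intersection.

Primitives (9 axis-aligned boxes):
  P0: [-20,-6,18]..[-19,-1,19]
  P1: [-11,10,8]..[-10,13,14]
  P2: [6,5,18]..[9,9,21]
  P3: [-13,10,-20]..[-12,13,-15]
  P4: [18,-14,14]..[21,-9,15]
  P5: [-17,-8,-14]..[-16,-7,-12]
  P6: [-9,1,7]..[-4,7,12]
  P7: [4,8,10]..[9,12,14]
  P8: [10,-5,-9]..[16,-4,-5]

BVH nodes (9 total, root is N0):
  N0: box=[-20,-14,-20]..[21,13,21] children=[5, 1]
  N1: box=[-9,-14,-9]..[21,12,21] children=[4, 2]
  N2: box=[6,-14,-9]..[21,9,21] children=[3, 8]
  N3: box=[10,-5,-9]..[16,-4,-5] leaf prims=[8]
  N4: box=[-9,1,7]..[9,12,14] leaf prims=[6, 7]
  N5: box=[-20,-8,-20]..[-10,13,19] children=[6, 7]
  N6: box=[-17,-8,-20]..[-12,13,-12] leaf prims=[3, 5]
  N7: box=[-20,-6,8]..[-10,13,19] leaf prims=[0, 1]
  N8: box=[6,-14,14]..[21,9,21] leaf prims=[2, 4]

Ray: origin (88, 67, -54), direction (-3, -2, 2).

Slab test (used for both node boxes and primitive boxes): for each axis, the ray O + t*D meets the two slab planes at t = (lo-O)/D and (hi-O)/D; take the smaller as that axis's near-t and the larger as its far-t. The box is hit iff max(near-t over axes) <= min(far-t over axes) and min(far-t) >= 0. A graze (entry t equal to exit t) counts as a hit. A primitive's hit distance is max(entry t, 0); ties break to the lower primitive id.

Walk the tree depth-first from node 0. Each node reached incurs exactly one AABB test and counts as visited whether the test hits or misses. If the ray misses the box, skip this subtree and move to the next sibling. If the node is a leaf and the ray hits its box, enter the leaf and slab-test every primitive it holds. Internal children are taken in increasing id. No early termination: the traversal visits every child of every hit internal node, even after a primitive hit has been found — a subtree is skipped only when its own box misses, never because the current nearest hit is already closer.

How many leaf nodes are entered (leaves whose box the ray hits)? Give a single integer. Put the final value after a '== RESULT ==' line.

Traverse from the root:
N0 x:[67/3,36] y:[27,81/2] z:[17,75/2] -> hit [27,36], descend [1, 5]
  N1 x:[67/3,97/3] y:[55/2,81/2] z:[45/2,75/2] -> hit [55/2,97/3], descend [2, 4]
    N2 x:[67/3,82/3] y:[29,81/2] z:[45/2,75/2] -> miss, prune
    N4 x:[79/3,97/3] y:[55/2,33] z:[61/2,34] -> hit [61/2,97/3] leaf, test {P6@t=92/3, P7(miss)}
  N5 x:[98/3,36] y:[27,75/2] z:[17,73/2] -> hit [98/3,36], descend [6, 7]
    N6 x:[100/3,35] y:[27,75/2] z:[17,21] -> miss, prune
    N7 x:[98/3,36] y:[27,73/2] z:[31,73/2] -> hit [98/3,36] leaf, test {P0@t=36, P1(miss)}

Summary -> nodes [0, 1, 2, 4, 5, 6, 7]; box-tests=7; leaf-entries=2; first=P6

== RESULT ==
2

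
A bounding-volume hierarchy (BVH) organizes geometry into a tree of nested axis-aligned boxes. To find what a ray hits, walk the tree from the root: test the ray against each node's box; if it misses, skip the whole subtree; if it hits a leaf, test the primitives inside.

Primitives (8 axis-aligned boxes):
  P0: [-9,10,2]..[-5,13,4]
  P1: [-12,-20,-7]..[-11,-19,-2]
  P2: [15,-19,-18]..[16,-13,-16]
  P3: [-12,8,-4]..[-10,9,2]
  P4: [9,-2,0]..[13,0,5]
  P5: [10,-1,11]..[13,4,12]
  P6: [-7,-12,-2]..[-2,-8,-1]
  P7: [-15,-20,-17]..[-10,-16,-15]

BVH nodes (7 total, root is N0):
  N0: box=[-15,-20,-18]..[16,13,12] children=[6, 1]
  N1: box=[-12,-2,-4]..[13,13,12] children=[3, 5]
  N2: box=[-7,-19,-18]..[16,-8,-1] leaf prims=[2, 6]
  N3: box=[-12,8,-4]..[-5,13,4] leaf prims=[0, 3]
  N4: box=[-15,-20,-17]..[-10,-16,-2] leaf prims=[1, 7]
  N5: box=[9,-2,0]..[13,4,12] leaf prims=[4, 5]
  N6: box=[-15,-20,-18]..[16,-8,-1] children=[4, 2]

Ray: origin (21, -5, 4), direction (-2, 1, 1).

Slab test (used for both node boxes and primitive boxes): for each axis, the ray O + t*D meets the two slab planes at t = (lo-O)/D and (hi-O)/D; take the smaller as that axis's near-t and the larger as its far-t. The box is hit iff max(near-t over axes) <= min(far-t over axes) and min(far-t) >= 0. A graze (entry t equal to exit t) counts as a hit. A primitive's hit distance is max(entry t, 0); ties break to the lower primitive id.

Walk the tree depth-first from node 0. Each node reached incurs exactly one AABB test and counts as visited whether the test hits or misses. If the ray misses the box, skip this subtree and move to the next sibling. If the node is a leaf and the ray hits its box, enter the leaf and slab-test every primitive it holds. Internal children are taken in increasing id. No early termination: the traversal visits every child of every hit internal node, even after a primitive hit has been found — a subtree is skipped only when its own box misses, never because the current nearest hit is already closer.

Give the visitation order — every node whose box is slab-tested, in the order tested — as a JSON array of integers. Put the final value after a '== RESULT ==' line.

Trace the traversal:
N0 x:[5/2,18] y:[-15,18] z:[-22,8] -> hit [5/2,8], descend [1, 6]
  N1 x:[4,33/2] y:[3,18] z:[-8,8] -> hit [4,8], descend [3, 5]
    N3 x:[13,33/2] y:[13,18] z:[-8,0] -> miss, prune
    N5 x:[4,6] y:[3,9] z:[-4,8] -> hit [4,6] leaf, test {P4(miss), P5(miss)}
  N6 x:[5/2,18] y:[-15,-3] z:[-22,-5] -> miss, prune

Visited [0, 1, 3, 5, 6]. Tests: 5 box, 1 leaf. Nearest: miss.

== RESULT ==
[0, 1, 3, 5, 6]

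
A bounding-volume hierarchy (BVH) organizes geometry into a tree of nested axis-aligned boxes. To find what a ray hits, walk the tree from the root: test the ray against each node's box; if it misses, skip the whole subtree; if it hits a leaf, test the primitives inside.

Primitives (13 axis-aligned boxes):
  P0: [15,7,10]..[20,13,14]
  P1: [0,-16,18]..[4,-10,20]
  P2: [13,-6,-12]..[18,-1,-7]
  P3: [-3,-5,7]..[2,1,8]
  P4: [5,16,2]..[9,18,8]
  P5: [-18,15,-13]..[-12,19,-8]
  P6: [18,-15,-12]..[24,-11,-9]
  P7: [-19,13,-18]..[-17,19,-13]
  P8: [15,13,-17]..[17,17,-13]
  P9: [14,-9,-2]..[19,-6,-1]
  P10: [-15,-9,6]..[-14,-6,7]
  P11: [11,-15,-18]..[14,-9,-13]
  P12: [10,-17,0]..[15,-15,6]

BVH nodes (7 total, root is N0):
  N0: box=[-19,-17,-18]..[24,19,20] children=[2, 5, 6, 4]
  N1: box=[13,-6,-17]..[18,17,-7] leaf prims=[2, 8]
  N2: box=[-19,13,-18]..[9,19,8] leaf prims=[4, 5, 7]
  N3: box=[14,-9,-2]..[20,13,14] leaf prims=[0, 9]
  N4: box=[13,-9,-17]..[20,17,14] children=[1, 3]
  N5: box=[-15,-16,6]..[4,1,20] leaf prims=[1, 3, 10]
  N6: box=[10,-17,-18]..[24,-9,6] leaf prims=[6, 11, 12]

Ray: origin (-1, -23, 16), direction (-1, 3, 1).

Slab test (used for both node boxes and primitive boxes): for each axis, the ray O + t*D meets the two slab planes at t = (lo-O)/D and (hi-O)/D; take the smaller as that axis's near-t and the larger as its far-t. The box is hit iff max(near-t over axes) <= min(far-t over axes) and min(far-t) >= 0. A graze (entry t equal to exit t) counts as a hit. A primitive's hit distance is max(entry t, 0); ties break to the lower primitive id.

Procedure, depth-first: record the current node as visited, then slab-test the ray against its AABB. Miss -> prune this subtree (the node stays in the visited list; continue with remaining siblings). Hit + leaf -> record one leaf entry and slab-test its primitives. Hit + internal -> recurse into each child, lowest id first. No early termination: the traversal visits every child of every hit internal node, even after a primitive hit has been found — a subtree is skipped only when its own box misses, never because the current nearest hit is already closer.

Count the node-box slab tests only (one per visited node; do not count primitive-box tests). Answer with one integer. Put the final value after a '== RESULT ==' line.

Walk:
N0 x:[-25,18] y:[2,14] z:[-34,4] -> hit [2,4], descend [2, 4, 5, 6]
  N2 x:[-10,18] y:[12,14] z:[-34,-8] -> miss, prune
  N4 x:[-21,-14] y:[14/3,40/3] z:[-33,-2] -> miss, prune
  N5 x:[-5,14] y:[7/3,8] z:[-10,4] -> hit [7/3,4] leaf, test {P1(miss), P3(miss), P10(miss)}
  N6 x:[-25,-11] y:[2,14/3] z:[-34,-10] -> miss, prune

Summary -> nodes [0, 2, 4, 5, 6]; box-tests=5; leaf-entries=1; first=miss

== RESULT ==
5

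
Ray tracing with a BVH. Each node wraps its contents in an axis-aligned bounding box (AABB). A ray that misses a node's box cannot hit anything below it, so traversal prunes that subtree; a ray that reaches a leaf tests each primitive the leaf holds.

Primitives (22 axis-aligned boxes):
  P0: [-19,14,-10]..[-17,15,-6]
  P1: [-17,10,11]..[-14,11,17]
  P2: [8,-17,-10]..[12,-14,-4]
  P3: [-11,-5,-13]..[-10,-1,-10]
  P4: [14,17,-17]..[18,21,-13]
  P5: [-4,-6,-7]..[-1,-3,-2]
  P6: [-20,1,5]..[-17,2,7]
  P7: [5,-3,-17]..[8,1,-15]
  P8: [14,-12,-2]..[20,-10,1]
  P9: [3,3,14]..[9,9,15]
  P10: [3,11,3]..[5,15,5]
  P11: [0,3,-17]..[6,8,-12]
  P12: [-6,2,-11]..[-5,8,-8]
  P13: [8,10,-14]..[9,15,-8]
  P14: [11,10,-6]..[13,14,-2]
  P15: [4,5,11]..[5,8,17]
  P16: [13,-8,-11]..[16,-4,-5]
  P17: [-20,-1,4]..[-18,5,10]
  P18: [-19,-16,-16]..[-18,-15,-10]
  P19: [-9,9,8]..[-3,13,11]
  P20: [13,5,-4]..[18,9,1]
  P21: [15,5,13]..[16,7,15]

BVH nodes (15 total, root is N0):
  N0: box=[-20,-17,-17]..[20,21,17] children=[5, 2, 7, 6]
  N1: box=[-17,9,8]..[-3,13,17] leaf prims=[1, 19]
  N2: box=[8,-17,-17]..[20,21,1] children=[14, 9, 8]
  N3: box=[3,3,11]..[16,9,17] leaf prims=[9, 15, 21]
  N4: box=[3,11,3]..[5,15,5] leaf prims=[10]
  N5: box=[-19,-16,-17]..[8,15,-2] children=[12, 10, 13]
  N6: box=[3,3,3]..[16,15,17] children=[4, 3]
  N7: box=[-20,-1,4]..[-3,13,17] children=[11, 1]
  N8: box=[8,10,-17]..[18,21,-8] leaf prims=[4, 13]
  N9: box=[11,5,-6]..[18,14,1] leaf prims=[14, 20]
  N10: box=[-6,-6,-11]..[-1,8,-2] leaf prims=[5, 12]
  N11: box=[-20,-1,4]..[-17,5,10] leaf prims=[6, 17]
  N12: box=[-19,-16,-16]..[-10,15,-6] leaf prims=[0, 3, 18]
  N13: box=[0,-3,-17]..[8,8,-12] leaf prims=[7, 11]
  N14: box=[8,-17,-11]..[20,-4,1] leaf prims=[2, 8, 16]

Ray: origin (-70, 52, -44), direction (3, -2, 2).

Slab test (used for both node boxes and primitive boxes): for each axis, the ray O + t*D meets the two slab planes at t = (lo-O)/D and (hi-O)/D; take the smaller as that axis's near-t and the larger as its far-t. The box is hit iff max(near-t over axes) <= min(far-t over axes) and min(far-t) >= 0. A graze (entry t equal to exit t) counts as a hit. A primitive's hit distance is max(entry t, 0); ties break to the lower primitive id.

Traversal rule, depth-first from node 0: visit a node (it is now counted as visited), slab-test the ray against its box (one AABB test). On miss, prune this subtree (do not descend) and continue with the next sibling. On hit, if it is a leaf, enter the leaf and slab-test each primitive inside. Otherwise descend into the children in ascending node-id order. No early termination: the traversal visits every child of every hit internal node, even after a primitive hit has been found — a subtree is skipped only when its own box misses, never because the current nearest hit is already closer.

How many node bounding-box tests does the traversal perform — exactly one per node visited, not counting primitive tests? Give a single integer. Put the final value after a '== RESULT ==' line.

Trace the traversal:
N0 x:[50/3,30] y:[31/2,69/2] z:[27/2,61/2] -> hit [50/3,30], descend [2, 5, 6, 7]
  N2 x:[26,30] y:[31/2,69/2] z:[27/2,45/2] -> miss, prune
  N5 x:[17,26] y:[37/2,34] z:[27/2,21] -> hit [37/2,21], descend [10, 12, 13]
    N10 x:[64/3,23] y:[22,29] z:[33/2,21] -> miss, prune
    N12 x:[17,20] y:[37/2,34] z:[14,19] -> hit [37/2,19] leaf, test {P0(miss), P3(miss), P18(miss)}
    N13 x:[70/3,26] y:[22,55/2] z:[27/2,16] -> miss, prune
  N6 x:[73/3,86/3] y:[37/2,49/2] z:[47/2,61/2] -> hit [73/3,49/2], descend [3, 4]
    N3 x:[73/3,86/3] y:[43/2,49/2] z:[55/2,61/2] -> miss, prune
    N4 x:[73/3,25] y:[37/2,41/2] z:[47/2,49/2] -> miss, prune
  N7 x:[50/3,67/3] y:[39/2,53/2] z:[24,61/2] -> miss, prune

order=[0, 2, 5, 10, 12, 13, 6, 3, 4, 7]  |boxes|=10  |leaves|=1  hit=miss

== RESULT ==
10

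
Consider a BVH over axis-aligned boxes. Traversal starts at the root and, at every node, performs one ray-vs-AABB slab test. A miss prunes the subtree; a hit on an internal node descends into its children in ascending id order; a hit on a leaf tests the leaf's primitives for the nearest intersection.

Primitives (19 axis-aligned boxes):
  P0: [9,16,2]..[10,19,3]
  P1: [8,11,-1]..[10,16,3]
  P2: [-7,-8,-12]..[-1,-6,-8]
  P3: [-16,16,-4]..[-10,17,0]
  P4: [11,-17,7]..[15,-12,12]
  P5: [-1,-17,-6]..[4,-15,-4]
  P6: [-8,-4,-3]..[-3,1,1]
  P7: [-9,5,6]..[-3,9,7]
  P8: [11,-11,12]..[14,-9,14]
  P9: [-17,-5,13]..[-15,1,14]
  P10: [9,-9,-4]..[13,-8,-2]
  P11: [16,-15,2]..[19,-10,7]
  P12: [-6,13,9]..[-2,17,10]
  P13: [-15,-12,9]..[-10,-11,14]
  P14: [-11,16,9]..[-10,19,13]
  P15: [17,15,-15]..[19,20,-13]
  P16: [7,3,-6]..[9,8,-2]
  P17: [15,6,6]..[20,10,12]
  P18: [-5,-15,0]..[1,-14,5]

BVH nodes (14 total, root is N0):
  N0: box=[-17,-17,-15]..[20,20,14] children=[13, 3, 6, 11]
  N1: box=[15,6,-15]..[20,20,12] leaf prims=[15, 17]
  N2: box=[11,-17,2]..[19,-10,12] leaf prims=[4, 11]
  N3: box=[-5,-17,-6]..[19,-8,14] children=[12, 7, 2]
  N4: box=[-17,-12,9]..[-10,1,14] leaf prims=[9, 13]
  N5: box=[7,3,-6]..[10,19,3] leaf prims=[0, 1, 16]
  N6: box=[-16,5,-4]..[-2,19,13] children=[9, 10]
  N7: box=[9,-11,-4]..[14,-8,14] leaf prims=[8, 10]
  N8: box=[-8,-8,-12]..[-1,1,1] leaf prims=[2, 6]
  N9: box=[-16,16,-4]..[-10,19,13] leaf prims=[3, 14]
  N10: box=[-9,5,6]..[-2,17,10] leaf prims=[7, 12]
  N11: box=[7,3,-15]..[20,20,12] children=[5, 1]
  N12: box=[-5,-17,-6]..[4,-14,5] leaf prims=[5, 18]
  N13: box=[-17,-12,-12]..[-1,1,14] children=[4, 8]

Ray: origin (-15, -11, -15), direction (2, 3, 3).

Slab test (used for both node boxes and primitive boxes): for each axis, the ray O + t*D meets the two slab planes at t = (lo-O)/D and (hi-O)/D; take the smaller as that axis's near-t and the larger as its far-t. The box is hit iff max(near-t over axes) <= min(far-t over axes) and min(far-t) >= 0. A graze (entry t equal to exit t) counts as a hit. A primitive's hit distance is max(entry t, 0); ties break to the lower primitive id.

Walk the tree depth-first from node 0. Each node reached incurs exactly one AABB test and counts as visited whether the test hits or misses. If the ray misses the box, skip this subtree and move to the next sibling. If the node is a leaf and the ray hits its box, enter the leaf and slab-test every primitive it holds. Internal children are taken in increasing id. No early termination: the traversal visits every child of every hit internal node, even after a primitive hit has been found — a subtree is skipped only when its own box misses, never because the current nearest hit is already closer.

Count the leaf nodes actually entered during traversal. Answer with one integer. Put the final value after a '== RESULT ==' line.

Trace the traversal:
N0 x:[-1,35/2] y:[-2,31/3] z:[0,29/3] -> hit [0,29/3], descend [3, 6, 11, 13]
  N3 x:[5,17] y:[-2,1] z:[3,29/3] -> miss, prune
  N6 x:[-1/2,13/2] y:[16/3,10] z:[11/3,28/3] -> hit [16/3,13/2], descend [9, 10]
    N9 x:[-1/2,5/2] y:[9,10] z:[11/3,28/3] -> miss, prune
    N10 x:[3,13/2] y:[16/3,28/3] z:[7,25/3] -> miss, prune
  N11 x:[11,35/2] y:[14/3,31/3] z:[0,9] -> miss, prune
  N13 x:[-1,7] y:[-1/3,4] z:[1,29/3] -> hit [1,4], descend [4, 8]
    N4 x:[-1,5/2] y:[-1/3,4] z:[8,29/3] -> miss, prune
    N8 x:[7/2,7] y:[1,4] z:[1,16/3] -> hit [7/2,4] leaf, test {P2(miss), P6@t=4}

Visited [0, 3, 6, 9, 10, 11, 13, 4, 8]. Tests: 9 box, 1 leaf. Nearest: P6.

== RESULT ==
1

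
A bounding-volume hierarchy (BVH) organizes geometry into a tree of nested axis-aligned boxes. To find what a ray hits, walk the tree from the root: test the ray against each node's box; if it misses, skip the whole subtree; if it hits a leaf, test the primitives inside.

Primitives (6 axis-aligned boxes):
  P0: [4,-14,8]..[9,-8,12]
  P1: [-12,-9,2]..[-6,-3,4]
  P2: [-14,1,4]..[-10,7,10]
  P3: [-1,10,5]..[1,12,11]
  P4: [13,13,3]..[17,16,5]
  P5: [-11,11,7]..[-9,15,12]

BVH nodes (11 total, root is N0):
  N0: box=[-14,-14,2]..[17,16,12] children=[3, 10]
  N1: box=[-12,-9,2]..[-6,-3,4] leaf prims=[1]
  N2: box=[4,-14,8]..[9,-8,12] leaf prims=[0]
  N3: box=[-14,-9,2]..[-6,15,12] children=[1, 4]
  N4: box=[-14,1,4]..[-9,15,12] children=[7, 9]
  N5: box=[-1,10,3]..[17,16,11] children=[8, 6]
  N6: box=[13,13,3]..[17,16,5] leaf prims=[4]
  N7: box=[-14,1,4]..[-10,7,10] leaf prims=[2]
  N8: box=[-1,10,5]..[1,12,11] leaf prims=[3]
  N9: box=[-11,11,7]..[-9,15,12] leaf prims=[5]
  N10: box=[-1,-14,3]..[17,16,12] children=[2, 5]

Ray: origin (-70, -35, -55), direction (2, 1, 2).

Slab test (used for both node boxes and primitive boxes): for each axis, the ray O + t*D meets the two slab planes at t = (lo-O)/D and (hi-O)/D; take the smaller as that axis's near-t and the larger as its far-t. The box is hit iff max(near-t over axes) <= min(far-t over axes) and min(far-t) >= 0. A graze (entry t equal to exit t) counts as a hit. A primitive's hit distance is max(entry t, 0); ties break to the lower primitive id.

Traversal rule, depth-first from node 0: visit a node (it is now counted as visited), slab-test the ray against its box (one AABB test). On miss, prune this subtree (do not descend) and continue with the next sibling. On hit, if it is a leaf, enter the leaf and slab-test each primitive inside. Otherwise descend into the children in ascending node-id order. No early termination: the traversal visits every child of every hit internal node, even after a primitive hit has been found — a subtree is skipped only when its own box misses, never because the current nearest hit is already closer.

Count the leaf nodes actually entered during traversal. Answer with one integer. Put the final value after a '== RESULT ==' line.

Walk:
N0 x:[28,87/2] y:[21,51] z:[57/2,67/2] -> hit [57/2,67/2], descend [3, 10]
  N3 x:[28,32] y:[26,50] z:[57/2,67/2] -> hit [57/2,32], descend [1, 4]
    N1 x:[29,32] y:[26,32] z:[57/2,59/2] -> hit [29,59/2] leaf, test {P1@t=29}
    N4 x:[28,61/2] y:[36,50] z:[59/2,67/2] -> miss, prune
  N10 x:[69/2,87/2] y:[21,51] z:[29,67/2] -> miss, prune

order=[0, 3, 1, 4, 10]  |boxes|=5  |leaves|=1  hit=P1

== RESULT ==
1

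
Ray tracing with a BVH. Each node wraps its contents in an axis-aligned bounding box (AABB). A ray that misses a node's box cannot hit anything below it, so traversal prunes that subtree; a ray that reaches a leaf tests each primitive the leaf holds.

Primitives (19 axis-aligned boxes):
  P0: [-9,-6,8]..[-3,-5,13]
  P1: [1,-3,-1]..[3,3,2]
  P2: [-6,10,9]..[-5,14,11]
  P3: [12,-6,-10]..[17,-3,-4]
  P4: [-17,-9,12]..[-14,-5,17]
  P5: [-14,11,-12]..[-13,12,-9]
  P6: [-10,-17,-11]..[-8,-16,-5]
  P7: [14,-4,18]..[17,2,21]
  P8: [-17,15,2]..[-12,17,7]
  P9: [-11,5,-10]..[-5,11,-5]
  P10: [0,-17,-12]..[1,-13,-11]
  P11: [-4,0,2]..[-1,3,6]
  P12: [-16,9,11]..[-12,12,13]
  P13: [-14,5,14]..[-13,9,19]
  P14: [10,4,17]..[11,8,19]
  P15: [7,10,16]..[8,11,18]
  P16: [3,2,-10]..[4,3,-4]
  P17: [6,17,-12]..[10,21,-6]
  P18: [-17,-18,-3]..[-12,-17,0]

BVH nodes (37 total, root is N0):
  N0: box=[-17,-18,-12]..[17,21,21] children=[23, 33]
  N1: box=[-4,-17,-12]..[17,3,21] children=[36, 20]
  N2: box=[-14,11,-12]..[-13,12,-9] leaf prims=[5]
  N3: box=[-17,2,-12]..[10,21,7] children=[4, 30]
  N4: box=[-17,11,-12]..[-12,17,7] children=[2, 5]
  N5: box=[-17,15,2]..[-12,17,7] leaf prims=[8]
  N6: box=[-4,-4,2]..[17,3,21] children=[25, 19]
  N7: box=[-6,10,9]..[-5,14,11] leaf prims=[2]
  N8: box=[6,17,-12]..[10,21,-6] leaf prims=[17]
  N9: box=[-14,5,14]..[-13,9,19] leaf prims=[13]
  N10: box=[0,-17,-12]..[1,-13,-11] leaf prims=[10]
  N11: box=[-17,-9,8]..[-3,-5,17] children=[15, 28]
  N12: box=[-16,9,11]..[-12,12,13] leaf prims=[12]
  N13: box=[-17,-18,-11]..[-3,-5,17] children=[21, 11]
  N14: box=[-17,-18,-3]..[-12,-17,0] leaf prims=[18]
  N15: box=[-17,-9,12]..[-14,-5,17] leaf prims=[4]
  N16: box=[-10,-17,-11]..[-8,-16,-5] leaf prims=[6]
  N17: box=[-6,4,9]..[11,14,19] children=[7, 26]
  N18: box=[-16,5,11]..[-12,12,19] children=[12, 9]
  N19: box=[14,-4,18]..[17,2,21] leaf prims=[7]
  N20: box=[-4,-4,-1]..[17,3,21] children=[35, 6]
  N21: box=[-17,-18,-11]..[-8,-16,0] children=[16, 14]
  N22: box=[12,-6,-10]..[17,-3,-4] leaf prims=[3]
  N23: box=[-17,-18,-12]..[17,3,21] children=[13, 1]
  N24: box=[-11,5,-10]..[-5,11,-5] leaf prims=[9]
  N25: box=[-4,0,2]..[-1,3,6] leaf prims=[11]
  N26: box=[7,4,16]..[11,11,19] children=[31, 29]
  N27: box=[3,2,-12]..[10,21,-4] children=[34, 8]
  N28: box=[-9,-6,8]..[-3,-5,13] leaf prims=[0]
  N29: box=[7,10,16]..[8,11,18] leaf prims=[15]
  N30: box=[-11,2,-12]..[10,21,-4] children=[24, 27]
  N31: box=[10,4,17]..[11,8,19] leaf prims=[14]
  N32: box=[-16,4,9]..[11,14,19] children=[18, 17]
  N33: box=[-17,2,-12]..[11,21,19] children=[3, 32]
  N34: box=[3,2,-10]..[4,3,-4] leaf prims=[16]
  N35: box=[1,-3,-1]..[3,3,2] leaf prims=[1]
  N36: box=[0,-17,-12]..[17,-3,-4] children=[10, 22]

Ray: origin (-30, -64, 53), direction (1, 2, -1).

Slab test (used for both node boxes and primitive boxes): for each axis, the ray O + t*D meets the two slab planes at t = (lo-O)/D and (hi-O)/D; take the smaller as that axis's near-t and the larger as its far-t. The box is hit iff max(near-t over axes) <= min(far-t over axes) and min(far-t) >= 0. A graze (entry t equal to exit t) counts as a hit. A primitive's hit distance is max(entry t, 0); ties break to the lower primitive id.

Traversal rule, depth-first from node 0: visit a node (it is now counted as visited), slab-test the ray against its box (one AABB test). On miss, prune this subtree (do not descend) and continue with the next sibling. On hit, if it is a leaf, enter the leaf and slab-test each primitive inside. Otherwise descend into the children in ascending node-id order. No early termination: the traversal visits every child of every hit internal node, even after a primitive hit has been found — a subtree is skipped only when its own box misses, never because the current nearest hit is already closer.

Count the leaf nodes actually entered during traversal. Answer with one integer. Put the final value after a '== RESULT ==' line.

Trace the traversal:
N0 x:[13,47] y:[23,85/2] z:[32,65] -> hit [32,85/2], descend [23, 33]
  N23 x:[13,47] y:[23,67/2] z:[32,65] -> hit [32,67/2], descend [1, 13]
    N1 x:[26,47] y:[47/2,67/2] z:[32,65] -> hit [32,67/2], descend [20, 36]
      N20 x:[26,47] y:[30,67/2] z:[32,54] -> hit [32,67/2], descend [6, 35]
        N6 x:[26,47] y:[30,67/2] z:[32,51] -> hit [32,67/2], descend [19, 25]
          N19 x:[44,47] y:[30,33] z:[32,35] -> miss, prune
          N25 x:[26,29] y:[32,67/2] z:[47,51] -> miss, prune
        N35 x:[31,33] y:[61/2,67/2] z:[51,54] -> miss, prune
      N36 x:[30,47] y:[47/2,61/2] z:[57,65] -> miss, prune
    N13 x:[13,27] y:[23,59/2] z:[36,64] -> miss, prune
  N33 x:[13,41] y:[33,85/2] z:[34,65] -> hit [34,41], descend [3, 32]
    N3 x:[13,40] y:[33,85/2] z:[46,65] -> miss, prune
    N32 x:[14,41] y:[34,39] z:[34,44] -> hit [34,39], descend [17, 18]
      N17 x:[24,41] y:[34,39] z:[34,44] -> hit [34,39], descend [7, 26]
        N7 x:[24,25] y:[37,39] z:[42,44] -> miss, prune
        N26 x:[37,41] y:[34,75/2] z:[34,37] -> hit [37,37], descend [29, 31]
          N29 x:[37,38] y:[37,75/2] z:[35,37] -> hit [37,37] leaf, test {P15@t=37}
          N31 x:[40,41] y:[34,36] z:[34,36] -> miss, prune
      N18 x:[14,18] y:[69/2,38] z:[34,42] -> miss, prune

Summary -> nodes [0, 23, 1, 20, 6, 19, 25, 35, 36, 13, 33, 3, 32, 17, 7, 26, 29, 31, 18]; box-tests=19; leaf-entries=1; first=P15

== RESULT ==
1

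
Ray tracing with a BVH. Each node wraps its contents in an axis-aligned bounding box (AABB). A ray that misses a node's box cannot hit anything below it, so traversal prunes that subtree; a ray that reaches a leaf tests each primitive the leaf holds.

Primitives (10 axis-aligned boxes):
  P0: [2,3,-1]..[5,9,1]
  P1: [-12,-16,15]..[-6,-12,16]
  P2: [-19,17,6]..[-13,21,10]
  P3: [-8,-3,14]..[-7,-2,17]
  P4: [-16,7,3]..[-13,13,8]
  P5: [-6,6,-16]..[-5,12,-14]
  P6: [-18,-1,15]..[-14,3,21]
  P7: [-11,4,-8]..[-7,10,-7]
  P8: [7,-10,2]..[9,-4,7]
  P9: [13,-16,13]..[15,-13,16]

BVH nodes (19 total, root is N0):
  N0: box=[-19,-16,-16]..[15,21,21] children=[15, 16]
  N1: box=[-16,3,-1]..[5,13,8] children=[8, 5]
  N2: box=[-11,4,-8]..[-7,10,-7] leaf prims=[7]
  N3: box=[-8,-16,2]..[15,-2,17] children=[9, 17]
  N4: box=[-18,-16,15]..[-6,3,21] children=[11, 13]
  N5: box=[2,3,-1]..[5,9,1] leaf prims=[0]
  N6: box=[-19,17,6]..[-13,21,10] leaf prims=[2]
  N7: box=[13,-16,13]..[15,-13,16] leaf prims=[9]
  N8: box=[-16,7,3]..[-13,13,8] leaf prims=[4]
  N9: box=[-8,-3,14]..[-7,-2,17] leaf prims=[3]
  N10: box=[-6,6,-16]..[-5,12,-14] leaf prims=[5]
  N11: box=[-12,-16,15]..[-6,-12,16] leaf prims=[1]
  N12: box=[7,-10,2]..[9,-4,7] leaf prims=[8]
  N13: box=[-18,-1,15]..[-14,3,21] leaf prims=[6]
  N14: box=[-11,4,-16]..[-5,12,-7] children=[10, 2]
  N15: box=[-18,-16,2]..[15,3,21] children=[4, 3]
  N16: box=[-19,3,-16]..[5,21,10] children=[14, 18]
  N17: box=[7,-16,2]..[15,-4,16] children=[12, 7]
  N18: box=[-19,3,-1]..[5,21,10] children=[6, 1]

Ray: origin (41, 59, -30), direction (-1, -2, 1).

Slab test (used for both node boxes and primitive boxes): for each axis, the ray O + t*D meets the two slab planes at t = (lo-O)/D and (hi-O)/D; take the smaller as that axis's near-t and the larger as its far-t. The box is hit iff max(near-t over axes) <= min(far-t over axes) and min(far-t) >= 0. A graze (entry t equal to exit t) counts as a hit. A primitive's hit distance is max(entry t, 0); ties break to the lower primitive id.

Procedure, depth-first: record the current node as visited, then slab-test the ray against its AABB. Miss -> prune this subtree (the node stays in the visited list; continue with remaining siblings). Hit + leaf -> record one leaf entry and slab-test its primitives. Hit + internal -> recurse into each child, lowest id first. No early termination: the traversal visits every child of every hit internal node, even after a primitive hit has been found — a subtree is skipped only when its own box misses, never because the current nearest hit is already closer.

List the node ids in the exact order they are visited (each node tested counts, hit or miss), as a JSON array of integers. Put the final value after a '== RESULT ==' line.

Trace the traversal:
N0 x:[26,60] y:[19,75/2] z:[14,51] -> hit [26,75/2], descend [15, 16]
  N15 x:[26,59] y:[28,75/2] z:[32,51] -> hit [32,75/2], descend [3, 4]
    N3 x:[26,49] y:[61/2,75/2] z:[32,47] -> hit [32,75/2], descend [9, 17]
      N9 x:[48,49] y:[61/2,31] z:[44,47] -> miss, prune
      N17 x:[26,34] y:[63/2,75/2] z:[32,46] -> hit [32,34], descend [7, 12]
        N7 x:[26,28] y:[36,75/2] z:[43,46] -> miss, prune
        N12 x:[32,34] y:[63/2,69/2] z:[32,37] -> hit [32,34] leaf, test {P8@t=32}
    N4 x:[47,59] y:[28,75/2] z:[45,51] -> miss, prune
  N16 x:[36,60] y:[19,28] z:[14,40] -> miss, prune

9 AABB tests over nodes [0, 15, 3, 9, 17, 7, 12, 4, 16]; 1 leaf entered; closest P8.

== RESULT ==
[0, 15, 3, 9, 17, 7, 12, 4, 16]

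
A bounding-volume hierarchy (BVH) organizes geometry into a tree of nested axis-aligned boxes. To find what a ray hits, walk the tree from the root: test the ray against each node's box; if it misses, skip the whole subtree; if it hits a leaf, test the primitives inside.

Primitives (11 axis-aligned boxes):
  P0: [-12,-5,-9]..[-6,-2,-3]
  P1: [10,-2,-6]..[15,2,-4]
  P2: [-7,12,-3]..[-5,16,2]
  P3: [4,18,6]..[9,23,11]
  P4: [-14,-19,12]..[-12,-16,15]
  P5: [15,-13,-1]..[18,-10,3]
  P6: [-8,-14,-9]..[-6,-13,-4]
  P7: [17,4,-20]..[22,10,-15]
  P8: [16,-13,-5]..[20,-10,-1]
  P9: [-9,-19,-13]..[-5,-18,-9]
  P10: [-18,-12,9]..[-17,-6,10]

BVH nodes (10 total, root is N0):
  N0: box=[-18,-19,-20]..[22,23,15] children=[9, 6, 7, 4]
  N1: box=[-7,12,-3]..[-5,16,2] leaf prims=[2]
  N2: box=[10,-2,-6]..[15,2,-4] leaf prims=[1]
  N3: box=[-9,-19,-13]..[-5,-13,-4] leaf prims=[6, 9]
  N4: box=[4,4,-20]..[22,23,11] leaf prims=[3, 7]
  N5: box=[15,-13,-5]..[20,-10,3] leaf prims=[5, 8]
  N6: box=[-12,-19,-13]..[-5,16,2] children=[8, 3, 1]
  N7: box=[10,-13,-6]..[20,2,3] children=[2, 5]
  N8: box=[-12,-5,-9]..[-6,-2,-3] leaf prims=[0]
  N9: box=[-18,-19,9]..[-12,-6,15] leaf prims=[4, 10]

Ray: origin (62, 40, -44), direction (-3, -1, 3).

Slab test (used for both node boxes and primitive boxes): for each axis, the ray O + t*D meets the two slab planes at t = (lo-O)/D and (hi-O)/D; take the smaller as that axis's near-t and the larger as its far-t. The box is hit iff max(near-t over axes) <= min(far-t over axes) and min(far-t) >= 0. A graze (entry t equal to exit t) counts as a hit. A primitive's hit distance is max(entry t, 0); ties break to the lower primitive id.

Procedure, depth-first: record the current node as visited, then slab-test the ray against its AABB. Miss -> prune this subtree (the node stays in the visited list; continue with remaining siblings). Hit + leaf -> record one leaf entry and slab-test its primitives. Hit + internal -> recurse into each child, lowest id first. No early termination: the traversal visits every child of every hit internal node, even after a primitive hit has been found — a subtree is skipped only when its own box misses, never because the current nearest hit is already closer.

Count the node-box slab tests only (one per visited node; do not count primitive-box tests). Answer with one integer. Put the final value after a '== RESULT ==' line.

Walk:
N0 x:[40/3,80/3] y:[17,59] z:[8,59/3] -> hit [17,59/3], descend [4, 6, 7, 9]
  N4 x:[40/3,58/3] y:[17,36] z:[8,55/3] -> hit [17,55/3] leaf, test {P3@t=53/3, P7(miss)}
  N6 x:[67/3,74/3] y:[24,59] z:[31/3,46/3] -> miss, prune
  N7 x:[14,52/3] y:[38,53] z:[38/3,47/3] -> miss, prune
  N9 x:[74/3,80/3] y:[46,59] z:[53/3,59/3] -> miss, prune

order=[0, 4, 6, 7, 9]  |boxes|=5  |leaves|=1  hit=P3

== RESULT ==
5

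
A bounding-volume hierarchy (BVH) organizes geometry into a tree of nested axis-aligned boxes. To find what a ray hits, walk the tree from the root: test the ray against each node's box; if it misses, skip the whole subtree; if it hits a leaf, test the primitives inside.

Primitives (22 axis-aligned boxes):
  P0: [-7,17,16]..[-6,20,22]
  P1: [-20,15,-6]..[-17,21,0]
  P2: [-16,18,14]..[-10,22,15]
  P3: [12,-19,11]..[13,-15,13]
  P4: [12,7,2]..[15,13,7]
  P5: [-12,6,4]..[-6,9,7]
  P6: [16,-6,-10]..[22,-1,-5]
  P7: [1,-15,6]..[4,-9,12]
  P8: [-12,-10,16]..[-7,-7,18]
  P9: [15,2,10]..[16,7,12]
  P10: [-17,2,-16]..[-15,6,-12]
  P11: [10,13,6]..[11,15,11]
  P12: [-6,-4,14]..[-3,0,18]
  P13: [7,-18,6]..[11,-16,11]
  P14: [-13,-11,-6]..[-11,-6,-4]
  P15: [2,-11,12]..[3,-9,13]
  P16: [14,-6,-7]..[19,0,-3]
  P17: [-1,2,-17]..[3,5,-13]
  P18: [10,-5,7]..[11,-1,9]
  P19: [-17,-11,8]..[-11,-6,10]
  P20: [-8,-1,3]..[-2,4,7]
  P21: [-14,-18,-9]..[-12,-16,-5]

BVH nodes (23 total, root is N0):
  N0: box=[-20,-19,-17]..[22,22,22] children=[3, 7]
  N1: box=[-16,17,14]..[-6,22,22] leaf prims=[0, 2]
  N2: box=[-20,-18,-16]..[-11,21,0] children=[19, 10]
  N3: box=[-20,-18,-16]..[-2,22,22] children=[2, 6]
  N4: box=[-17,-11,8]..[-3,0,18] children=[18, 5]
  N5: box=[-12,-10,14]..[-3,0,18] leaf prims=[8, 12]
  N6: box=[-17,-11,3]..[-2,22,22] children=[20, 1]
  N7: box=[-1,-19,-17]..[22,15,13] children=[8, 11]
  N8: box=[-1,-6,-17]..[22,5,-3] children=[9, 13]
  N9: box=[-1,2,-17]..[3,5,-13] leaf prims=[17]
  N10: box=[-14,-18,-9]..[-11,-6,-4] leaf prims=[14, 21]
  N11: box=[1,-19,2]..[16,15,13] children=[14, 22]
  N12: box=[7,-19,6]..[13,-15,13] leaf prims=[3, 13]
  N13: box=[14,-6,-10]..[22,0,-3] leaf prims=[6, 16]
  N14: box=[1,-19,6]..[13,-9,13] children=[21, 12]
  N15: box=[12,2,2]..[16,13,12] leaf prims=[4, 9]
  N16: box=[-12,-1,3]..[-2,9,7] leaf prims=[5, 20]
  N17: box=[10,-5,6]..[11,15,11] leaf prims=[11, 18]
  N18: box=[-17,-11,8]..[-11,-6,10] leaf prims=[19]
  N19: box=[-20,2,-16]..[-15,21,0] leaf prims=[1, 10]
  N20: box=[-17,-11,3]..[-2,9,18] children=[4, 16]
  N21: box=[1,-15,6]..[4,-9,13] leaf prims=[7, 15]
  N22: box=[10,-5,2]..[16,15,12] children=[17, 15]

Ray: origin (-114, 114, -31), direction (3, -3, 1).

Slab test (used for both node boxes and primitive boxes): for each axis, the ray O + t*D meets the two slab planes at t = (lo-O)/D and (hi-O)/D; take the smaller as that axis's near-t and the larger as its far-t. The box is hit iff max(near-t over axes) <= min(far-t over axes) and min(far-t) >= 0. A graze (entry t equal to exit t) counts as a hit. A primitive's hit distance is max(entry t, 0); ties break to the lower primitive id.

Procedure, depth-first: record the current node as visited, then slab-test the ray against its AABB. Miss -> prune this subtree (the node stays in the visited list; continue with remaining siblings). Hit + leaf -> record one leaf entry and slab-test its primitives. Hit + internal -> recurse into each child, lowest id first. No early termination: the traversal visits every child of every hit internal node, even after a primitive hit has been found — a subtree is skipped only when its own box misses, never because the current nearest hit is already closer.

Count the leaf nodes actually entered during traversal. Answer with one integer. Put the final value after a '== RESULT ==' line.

Walk:
N0 x:[94/3,136/3] y:[92/3,133/3] z:[14,53] -> hit [94/3,133/3], descend [3, 7]
  N3 x:[94/3,112/3] y:[92/3,44] z:[15,53] -> hit [94/3,112/3], descend [2, 6]
    N2 x:[94/3,103/3] y:[31,44] z:[15,31] -> miss, prune
    N6 x:[97/3,112/3] y:[92/3,125/3] z:[34,53] -> hit [34,112/3], descend [1, 20]
      N1 x:[98/3,36] y:[92/3,97/3] z:[45,53] -> miss, prune
      N20 x:[97/3,112/3] y:[35,125/3] z:[34,49] -> hit [35,112/3], descend [4, 16]
        N4 x:[97/3,37] y:[38,125/3] z:[39,49] -> miss, prune
        N16 x:[34,112/3] y:[35,115/3] z:[34,38] -> hit [35,112/3] leaf, test {P5@t=35, P20@t=110/3}
  N7 x:[113/3,136/3] y:[33,133/3] z:[14,44] -> hit [113/3,44], descend [8, 11]
    N8 x:[113/3,136/3] y:[109/3,40] z:[14,28] -> miss, prune
    N11 x:[115/3,130/3] y:[33,133/3] z:[33,44] -> hit [115/3,130/3], descend [14, 22]
      N14 x:[115/3,127/3] y:[41,133/3] z:[37,44] -> hit [41,127/3], descend [12, 21]
        N12 x:[121/3,127/3] y:[43,133/3] z:[37,44] -> miss, prune
        N21 x:[115/3,118/3] y:[41,43] z:[37,44] -> miss, prune
      N22 x:[124/3,130/3] y:[33,119/3] z:[33,43] -> miss, prune

order=[0, 3, 2, 6, 1, 20, 4, 16, 7, 8, 11, 14, 12, 21, 22]  |boxes|=15  |leaves|=1  hit=P5

== RESULT ==
1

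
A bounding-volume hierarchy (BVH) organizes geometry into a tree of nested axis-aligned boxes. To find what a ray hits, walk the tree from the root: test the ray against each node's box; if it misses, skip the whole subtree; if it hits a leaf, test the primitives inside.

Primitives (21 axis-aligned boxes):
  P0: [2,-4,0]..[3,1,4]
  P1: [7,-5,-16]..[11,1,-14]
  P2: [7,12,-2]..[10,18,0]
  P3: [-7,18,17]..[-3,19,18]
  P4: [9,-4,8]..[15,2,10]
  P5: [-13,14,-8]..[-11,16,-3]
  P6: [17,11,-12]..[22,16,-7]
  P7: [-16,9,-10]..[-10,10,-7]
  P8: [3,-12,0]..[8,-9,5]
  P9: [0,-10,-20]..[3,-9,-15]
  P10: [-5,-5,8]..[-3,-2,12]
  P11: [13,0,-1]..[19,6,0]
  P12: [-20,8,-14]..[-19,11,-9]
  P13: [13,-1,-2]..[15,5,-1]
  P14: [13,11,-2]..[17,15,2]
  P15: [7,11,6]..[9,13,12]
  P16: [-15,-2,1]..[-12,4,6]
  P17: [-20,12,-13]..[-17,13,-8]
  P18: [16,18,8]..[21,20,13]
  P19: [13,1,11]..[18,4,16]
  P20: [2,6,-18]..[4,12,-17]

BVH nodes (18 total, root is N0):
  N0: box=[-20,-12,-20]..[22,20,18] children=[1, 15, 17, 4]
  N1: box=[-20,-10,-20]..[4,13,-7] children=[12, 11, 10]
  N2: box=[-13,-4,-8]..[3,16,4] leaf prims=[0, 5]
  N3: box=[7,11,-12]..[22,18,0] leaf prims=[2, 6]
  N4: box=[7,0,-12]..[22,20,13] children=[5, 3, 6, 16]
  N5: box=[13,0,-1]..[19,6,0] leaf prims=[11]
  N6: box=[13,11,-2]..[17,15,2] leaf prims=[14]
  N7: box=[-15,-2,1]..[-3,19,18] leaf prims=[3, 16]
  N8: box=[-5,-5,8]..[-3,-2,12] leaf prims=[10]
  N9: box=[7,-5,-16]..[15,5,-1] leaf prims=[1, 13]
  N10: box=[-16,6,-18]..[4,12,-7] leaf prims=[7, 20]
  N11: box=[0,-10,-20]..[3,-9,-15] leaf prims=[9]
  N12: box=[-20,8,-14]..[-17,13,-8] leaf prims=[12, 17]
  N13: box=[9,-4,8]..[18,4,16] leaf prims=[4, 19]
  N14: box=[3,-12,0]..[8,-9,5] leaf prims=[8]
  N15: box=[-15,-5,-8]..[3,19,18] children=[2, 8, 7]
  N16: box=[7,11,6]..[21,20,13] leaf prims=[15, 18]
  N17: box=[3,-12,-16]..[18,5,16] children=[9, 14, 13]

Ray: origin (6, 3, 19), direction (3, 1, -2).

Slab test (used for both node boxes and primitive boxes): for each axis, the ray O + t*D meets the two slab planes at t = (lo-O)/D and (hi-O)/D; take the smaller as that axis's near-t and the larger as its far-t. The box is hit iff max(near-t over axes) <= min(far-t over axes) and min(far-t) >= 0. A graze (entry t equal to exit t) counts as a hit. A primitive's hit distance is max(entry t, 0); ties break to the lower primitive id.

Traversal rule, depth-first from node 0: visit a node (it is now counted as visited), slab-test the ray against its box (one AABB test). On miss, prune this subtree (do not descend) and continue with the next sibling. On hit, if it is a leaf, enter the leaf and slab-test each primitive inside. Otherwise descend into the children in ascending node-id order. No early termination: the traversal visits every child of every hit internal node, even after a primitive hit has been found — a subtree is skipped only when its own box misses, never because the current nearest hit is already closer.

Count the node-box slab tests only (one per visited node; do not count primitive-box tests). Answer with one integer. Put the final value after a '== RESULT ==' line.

Traverse from the root:
N0 x:[-26/3,16/3] y:[-15,17] z:[1/2,39/2] -> hit [1/2,16/3], descend [1, 4, 15, 17]
  N1 x:[-26/3,-2/3] y:[-13,10] z:[13,39/2] -> miss, prune
  N4 x:[1/3,16/3] y:[-3,17] z:[3,31/2] -> hit [3,16/3], descend [3, 5, 6, 16]
    N3 x:[1/3,16/3] y:[8,15] z:[19/2,31/2] -> miss, prune
    N5 x:[7/3,13/3] y:[-3,3] z:[19/2,10] -> miss, prune
    N6 x:[7/3,11/3] y:[8,12] z:[17/2,21/2] -> miss, prune
    N16 x:[1/3,5] y:[8,17] z:[3,13/2] -> miss, prune
  N15 x:[-7,-1] y:[-8,16] z:[1/2,27/2] -> miss, prune
  N17 x:[-1,4] y:[-15,2] z:[3/2,35/2] -> hit [3/2,2], descend [9, 13, 14]
    N9 x:[1/3,3] y:[-8,2] z:[10,35/2] -> miss, prune
    N13 x:[1,4] y:[-7,1] z:[3/2,11/2] -> miss, prune
    N14 x:[-1,2/3] y:[-15,-12] z:[7,19/2] -> miss, prune

12 AABB tests over nodes [0, 1, 4, 3, 5, 6, 16, 15, 17, 9, 13, 14]; 0 leaves entered; closest miss.

== RESULT ==
12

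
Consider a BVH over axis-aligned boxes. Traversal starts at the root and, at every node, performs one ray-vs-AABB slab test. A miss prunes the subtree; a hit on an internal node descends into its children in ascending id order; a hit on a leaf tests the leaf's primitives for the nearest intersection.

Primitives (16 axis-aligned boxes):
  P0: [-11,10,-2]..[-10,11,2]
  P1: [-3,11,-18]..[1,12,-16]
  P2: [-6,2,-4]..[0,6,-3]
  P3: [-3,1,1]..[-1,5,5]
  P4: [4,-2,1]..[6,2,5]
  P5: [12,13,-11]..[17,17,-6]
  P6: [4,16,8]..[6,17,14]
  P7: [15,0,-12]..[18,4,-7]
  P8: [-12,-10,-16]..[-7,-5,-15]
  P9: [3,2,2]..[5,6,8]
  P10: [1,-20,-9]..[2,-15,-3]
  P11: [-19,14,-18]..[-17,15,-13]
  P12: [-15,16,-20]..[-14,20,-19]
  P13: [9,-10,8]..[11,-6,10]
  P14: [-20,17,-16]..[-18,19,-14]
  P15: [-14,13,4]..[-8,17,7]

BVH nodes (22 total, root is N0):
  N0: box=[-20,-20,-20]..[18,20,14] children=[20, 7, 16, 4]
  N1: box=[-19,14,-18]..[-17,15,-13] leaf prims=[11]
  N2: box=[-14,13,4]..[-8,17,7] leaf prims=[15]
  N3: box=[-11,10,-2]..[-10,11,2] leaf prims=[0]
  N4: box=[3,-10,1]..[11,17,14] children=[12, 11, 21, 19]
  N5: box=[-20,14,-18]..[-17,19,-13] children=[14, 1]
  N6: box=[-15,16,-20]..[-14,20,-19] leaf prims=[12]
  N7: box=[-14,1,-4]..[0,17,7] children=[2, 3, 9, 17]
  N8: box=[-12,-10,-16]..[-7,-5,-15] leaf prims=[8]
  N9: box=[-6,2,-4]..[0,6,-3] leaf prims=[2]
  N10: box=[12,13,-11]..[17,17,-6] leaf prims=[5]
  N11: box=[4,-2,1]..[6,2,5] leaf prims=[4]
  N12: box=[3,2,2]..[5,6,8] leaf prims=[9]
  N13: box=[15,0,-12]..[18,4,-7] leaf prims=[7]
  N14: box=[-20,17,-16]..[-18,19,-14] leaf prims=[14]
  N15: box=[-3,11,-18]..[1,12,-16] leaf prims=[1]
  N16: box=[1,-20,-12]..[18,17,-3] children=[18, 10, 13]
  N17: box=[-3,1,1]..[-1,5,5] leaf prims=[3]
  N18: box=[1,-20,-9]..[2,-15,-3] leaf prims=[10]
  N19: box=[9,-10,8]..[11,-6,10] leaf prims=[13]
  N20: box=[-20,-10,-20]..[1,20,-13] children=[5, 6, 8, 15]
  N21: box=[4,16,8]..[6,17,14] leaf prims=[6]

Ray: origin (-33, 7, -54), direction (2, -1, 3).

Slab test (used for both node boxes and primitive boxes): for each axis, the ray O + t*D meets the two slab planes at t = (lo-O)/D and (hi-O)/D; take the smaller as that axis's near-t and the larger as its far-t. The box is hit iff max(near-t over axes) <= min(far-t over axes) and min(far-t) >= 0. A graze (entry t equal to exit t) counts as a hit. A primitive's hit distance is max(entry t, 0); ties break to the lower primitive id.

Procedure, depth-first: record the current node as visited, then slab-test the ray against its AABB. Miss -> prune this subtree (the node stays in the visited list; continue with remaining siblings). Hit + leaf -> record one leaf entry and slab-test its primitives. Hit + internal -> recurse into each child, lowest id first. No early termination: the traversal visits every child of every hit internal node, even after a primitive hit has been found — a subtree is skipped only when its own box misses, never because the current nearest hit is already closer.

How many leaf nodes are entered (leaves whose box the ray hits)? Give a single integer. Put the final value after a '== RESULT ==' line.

Trace the traversal:
N0 x:[13/2,51/2] y:[-13,27] z:[34/3,68/3] -> hit [34/3,68/3], descend [4, 7, 16, 20]
  N4 x:[18,22] y:[-10,17] z:[55/3,68/3] -> miss, prune
  N7 x:[19/2,33/2] y:[-10,6] z:[50/3,61/3] -> miss, prune
  N16 x:[17,51/2] y:[-10,27] z:[14,17] -> hit [17,17], descend [10, 13, 18]
    N10 x:[45/2,25] y:[-10,-6] z:[43/3,16] -> miss, prune
    N13 x:[24,51/2] y:[3,7] z:[14,47/3] -> miss, prune
    N18 x:[17,35/2] y:[22,27] z:[15,17] -> miss, prune
  N20 x:[13/2,17] y:[-13,17] z:[34/3,41/3] -> hit [34/3,41/3], descend [5, 6, 8, 15]
    N5 x:[13/2,8] y:[-12,-7] z:[12,41/3] -> miss, prune
    N6 x:[9,19/2] y:[-13,-9] z:[34/3,35/3] -> miss, prune
    N8 x:[21/2,13] y:[12,17] z:[38/3,13] -> hit [38/3,13] leaf, test {P8@t=38/3}
    N15 x:[15,17] y:[-5,-4] z:[12,38/3] -> miss, prune

order=[0, 4, 7, 16, 10, 13, 18, 20, 5, 6, 8, 15]  |boxes|=12  |leaves|=1  hit=P8

== RESULT ==
1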